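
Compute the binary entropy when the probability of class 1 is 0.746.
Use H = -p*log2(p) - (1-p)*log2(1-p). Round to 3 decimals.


H = -0.746*log2(0.746) - 0.254*log2(0.254) = 0.818.

0.818


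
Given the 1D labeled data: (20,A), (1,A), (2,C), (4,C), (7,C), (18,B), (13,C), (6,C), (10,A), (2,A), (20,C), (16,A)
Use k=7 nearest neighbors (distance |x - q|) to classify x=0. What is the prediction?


Distances: |20-0|=20, |1-0|=1, |2-0|=2, |4-0|=4, |7-0|=7, |18-0|=18, |13-0|=13, |6-0|=6, |10-0|=10, |2-0|=2, |20-0|=20, |16-0|=16. 7 nearest: (1,A), (2,A), (2,C), (4,C), (6,C), (7,C), (10,A). Counts: {'A': 3, 'C': 4}. Majority class: C.

C


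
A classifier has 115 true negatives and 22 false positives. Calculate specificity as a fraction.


Specificity = TN / (TN + FP) = 115 / 137 = 115/137.

115/137


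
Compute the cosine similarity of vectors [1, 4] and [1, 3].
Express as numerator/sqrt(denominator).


dot = 13. |a|^2 = 17, |b|^2 = 10. cos = 13/sqrt(170).

13/sqrt(170)


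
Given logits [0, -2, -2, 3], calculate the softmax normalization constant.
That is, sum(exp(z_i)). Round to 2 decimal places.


Denom = e^0=1.0000 + e^-2=0.1353 + e^-2=0.1353 + e^3=20.0855. Sum = 21.3561, which rounds to 21.36.

21.36


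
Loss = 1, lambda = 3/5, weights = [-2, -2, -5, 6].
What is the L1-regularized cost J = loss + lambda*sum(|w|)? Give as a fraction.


L1 norm = sum(|w|) = 15. J = 1 + 3/5 * 15 = 10.

10


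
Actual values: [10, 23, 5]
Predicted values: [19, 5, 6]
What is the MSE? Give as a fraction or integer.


MSE = (1/3) * ((10-19)^2=81 + (23-5)^2=324 + (5-6)^2=1). Sum = 406. MSE = 406/3.

406/3


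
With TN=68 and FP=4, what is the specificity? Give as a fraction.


Specificity = TN / (TN + FP) = 68 / 72 = 17/18.

17/18


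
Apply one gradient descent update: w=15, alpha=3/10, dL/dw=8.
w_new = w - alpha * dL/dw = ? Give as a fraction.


w_new = 15 - 3/10 * 8 = 15 - 12/5 = 63/5.

63/5


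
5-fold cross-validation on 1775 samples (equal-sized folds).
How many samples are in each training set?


Each validation fold has 1775/5 = 355 samples. Training set = 1775 - 355 = 1420.

1420


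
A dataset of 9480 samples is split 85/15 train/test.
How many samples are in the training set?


Test set = 9480 * 15% = 1422. Training set = 9480 - 1422 = 8058.

8058


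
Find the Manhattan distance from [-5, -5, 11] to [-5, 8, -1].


d = sum of absolute differences: |-5--5|=0 + |-5-8|=13 + |11--1|=12 = 25.

25


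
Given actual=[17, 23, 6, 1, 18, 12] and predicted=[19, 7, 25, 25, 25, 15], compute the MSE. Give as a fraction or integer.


MSE = (1/6) * ((17-19)^2=4 + (23-7)^2=256 + (6-25)^2=361 + (1-25)^2=576 + (18-25)^2=49 + (12-15)^2=9). Sum = 1255. MSE = 1255/6.

1255/6


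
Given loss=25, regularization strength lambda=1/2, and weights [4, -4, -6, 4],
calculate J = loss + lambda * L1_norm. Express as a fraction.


L1 norm = sum(|w|) = 18. J = 25 + 1/2 * 18 = 34.

34


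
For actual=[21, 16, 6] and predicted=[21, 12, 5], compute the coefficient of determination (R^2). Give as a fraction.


Mean(y) = 43/3. SS_res = 17. SS_tot = 350/3. R^2 = 1 - 17/(350/3) = 299/350.

299/350


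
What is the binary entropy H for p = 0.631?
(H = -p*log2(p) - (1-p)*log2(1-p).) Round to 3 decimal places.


H = -0.631*log2(0.631) - 0.369*log2(0.369) = 0.950.

0.950


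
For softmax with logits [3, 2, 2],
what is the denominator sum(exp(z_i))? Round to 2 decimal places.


Denom = e^3=20.0855 + e^2=7.3891 + e^2=7.3891. Sum = 34.8637, which rounds to 34.86.

34.86


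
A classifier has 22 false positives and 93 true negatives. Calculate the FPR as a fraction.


FPR = FP / (FP + TN) = 22 / 115 = 22/115.

22/115


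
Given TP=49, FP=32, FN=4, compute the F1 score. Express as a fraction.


Precision = 49/81 = 49/81. Recall = 49/53 = 49/53. F1 = 2*P*R/(P+R) = 49/67.

49/67


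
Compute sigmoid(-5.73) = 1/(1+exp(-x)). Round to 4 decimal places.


sigma(-5.73) = 1/(1+e^(5.73)) = 1/(1+307.969268) = 1/308.969268 = 0.0032.

0.0032


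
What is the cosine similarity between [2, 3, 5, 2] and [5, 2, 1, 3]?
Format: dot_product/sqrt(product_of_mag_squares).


dot = 27. |a|^2 = 42, |b|^2 = 39. cos = 27/sqrt(1638).

27/sqrt(1638)


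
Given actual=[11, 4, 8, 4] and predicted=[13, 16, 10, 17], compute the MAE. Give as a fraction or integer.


MAE = (1/4) * (|11-13|=2 + |4-16|=12 + |8-10|=2 + |4-17|=13). Sum = 29. MAE = 29/4.

29/4


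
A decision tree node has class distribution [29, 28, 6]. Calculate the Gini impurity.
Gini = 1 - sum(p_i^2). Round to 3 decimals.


Total = 63. Proportions: 29/63, 28/63, 6/63. sum(p_i^2) = 0.4185. Gini = 1 - 0.4185 = 0.5815, which rounds to 0.582.

0.582


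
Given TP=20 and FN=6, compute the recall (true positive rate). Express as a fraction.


Recall = TP / (TP + FN) = 20 / 26 = 10/13.

10/13


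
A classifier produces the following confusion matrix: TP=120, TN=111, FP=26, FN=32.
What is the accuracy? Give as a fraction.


Accuracy = (TP + TN) / (TP + TN + FP + FN) = (120 + 111) / 289 = 231/289.

231/289


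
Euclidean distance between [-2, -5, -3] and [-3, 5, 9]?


d = sqrt(sum of squared differences). (-2--3)^2=1, (-5-5)^2=100, (-3-9)^2=144. Sum = 245.

sqrt(245)


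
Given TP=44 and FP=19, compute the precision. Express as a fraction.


Precision = TP / (TP + FP) = 44 / 63 = 44/63.

44/63


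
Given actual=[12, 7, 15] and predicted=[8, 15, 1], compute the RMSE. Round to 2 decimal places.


MSE = 92.0000. RMSE = sqrt(92.0000) = 9.59.

9.59


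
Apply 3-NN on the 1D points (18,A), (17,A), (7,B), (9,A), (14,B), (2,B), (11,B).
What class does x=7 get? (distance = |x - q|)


Distances: |18-7|=11, |17-7|=10, |7-7|=0, |9-7|=2, |14-7|=7, |2-7|=5, |11-7|=4. 3 nearest: (7,B), (9,A), (11,B). Counts: {'B': 2, 'A': 1}. Majority class: B.

B


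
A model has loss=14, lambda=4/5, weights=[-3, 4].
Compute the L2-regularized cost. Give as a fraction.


L2 sq norm = sum(w^2) = 25. J = 14 + 4/5 * 25 = 34.

34


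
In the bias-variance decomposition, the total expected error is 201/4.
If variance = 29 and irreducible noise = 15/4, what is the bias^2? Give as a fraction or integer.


Total error = bias^2 + variance + irreducible noise. So bias^2 = 201/4 - 29 - 15/4 = 35/2.

35/2


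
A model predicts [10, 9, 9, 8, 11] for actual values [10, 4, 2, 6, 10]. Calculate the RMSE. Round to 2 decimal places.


MSE = 15.8000. RMSE = sqrt(15.8000) = 3.97.

3.97


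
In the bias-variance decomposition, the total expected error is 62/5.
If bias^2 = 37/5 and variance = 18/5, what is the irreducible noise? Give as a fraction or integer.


Total error = bias^2 + variance + irreducible noise. So irreducible noise = 62/5 - 37/5 - 18/5 = 7/5.

7/5


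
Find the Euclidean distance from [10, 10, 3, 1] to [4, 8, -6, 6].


d = sqrt(sum of squared differences). (10-4)^2=36, (10-8)^2=4, (3--6)^2=81, (1-6)^2=25. Sum = 146.

sqrt(146)


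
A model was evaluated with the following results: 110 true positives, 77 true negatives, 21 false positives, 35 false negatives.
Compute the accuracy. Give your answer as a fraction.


Accuracy = (TP + TN) / (TP + TN + FP + FN) = (110 + 77) / 243 = 187/243.

187/243


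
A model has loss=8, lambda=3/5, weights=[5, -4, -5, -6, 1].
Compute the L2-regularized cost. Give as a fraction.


L2 sq norm = sum(w^2) = 103. J = 8 + 3/5 * 103 = 349/5.

349/5


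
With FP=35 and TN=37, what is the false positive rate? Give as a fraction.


FPR = FP / (FP + TN) = 35 / 72 = 35/72.

35/72


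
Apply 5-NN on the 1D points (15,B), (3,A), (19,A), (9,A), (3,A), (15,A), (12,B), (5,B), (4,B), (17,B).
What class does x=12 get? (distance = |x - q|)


Distances: |15-12|=3, |3-12|=9, |19-12|=7, |9-12|=3, |3-12|=9, |15-12|=3, |12-12|=0, |5-12|=7, |4-12|=8, |17-12|=5. 5 nearest: (12,B), (9,A), (15,A), (15,B), (17,B). Counts: {'B': 3, 'A': 2}. Majority class: B.

B


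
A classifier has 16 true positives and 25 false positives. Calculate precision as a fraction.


Precision = TP / (TP + FP) = 16 / 41 = 16/41.

16/41


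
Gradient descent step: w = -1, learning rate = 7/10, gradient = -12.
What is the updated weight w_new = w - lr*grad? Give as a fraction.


w_new = -1 - 7/10 * -12 = -1 - -42/5 = 37/5.

37/5


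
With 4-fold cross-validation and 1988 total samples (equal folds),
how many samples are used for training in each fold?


Each validation fold has 1988/4 = 497 samples. Training set = 1988 - 497 = 1491.

1491


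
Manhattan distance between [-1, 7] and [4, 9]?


d = sum of absolute differences: |-1-4|=5 + |7-9|=2 = 7.

7


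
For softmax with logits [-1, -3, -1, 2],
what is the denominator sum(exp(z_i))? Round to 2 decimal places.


Denom = e^-1=0.3679 + e^-3=0.0498 + e^-1=0.3679 + e^2=7.3891. Sum = 8.1747, which rounds to 8.17.

8.17


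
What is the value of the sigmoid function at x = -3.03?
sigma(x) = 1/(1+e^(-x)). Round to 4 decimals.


sigma(-3.03) = 1/(1+e^(3.03)) = 1/(1+20.697233) = 1/21.697233 = 0.0461.

0.0461


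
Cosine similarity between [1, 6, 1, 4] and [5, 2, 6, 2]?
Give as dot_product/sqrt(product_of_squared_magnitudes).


dot = 31. |a|^2 = 54, |b|^2 = 69. cos = 31/sqrt(3726).

31/sqrt(3726)


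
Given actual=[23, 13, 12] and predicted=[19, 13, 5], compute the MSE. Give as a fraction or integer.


MSE = (1/3) * ((23-19)^2=16 + (13-13)^2=0 + (12-5)^2=49). Sum = 65. MSE = 65/3.

65/3


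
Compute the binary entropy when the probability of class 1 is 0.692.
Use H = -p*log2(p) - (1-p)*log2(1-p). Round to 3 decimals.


H = -0.692*log2(0.692) - 0.308*log2(0.308) = 0.891.

0.891


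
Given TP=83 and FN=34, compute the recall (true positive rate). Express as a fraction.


Recall = TP / (TP + FN) = 83 / 117 = 83/117.

83/117


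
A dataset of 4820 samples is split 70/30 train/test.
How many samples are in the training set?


Test set = 4820 * 30% = 1446. Training set = 4820 - 1446 = 3374.

3374


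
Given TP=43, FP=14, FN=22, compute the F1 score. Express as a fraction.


Precision = 43/57 = 43/57. Recall = 43/65 = 43/65. F1 = 2*P*R/(P+R) = 43/61.

43/61


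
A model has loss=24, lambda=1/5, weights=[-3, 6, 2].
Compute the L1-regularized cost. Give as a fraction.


L1 norm = sum(|w|) = 11. J = 24 + 1/5 * 11 = 131/5.

131/5


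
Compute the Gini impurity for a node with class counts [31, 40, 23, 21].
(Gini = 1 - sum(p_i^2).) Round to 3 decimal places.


Total = 115. Proportions: 31/115, 40/115, 23/115, 21/115. sum(p_i^2) = 0.2670. Gini = 1 - 0.2670 = 0.7330, which rounds to 0.733.

0.733


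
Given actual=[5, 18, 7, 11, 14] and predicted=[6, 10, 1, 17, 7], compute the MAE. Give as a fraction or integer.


MAE = (1/5) * (|5-6|=1 + |18-10|=8 + |7-1|=6 + |11-17|=6 + |14-7|=7). Sum = 28. MAE = 28/5.

28/5


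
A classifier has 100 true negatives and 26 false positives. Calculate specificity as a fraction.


Specificity = TN / (TN + FP) = 100 / 126 = 50/63.

50/63


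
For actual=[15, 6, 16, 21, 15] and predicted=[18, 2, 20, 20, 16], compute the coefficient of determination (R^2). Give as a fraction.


Mean(y) = 73/5. SS_res = 43. SS_tot = 586/5. R^2 = 1 - 43/(586/5) = 371/586.

371/586


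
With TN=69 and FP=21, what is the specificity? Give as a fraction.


Specificity = TN / (TN + FP) = 69 / 90 = 23/30.

23/30


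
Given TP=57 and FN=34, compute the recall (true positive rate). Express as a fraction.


Recall = TP / (TP + FN) = 57 / 91 = 57/91.

57/91


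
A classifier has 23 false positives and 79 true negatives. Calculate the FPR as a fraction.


FPR = FP / (FP + TN) = 23 / 102 = 23/102.

23/102


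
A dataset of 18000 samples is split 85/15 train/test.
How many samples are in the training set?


Test set = 18000 * 15% = 2700. Training set = 18000 - 2700 = 15300.

15300


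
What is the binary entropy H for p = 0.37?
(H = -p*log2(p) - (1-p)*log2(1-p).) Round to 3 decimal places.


H = -0.37*log2(0.37) - 0.63*log2(0.63) = 0.951.

0.951


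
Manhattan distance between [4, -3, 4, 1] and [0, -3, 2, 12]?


d = sum of absolute differences: |4-0|=4 + |-3--3|=0 + |4-2|=2 + |1-12|=11 = 17.

17


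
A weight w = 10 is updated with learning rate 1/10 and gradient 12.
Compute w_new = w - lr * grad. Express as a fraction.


w_new = 10 - 1/10 * 12 = 10 - 6/5 = 44/5.

44/5


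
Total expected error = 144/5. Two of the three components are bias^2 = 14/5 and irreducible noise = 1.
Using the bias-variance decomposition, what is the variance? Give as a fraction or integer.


Total error = bias^2 + variance + irreducible noise. So variance = 144/5 - 14/5 - 1 = 25.

25


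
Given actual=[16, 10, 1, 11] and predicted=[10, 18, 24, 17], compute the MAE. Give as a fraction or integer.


MAE = (1/4) * (|16-10|=6 + |10-18|=8 + |1-24|=23 + |11-17|=6). Sum = 43. MAE = 43/4.

43/4


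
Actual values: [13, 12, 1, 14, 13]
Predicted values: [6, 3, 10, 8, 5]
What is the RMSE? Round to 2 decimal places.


MSE = 62.2000. RMSE = sqrt(62.2000) = 7.89.

7.89


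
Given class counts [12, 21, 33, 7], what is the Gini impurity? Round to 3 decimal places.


Total = 73. Proportions: 12/73, 21/73, 33/73, 7/73. sum(p_i^2) = 0.3233. Gini = 1 - 0.3233 = 0.6767, which rounds to 0.677.

0.677


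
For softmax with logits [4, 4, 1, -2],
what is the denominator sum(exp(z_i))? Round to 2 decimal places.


Denom = e^4=54.5982 + e^4=54.5982 + e^1=2.7183 + e^-2=0.1353. Sum = 112.0500, which rounds to 112.05.

112.05


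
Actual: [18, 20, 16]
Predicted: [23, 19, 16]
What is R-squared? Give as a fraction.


Mean(y) = 18. SS_res = 26. SS_tot = 8. R^2 = 1 - 26/(8) = -9/4.

-9/4


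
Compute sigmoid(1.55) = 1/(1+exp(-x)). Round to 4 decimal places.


sigma(1.55) = 1/(1+e^(-1.55)) = 1/(1+0.212248) = 1/1.212248 = 0.8249.

0.8249


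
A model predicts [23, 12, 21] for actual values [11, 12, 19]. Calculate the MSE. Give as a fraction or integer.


MSE = (1/3) * ((11-23)^2=144 + (12-12)^2=0 + (19-21)^2=4). Sum = 148. MSE = 148/3.

148/3


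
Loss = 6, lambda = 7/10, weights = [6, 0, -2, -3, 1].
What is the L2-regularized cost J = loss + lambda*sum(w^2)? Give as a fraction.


L2 sq norm = sum(w^2) = 50. J = 6 + 7/10 * 50 = 41.

41


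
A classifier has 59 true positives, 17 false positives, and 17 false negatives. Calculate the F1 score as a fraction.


Precision = 59/76 = 59/76. Recall = 59/76 = 59/76. F1 = 2*P*R/(P+R) = 59/76.

59/76


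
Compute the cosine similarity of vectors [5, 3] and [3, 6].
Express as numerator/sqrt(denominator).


dot = 33. |a|^2 = 34, |b|^2 = 45. cos = 33/sqrt(1530).

33/sqrt(1530)


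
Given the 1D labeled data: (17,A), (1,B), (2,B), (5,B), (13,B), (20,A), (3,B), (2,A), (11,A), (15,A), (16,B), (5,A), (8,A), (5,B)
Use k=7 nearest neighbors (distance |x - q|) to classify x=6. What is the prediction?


Distances: |17-6|=11, |1-6|=5, |2-6|=4, |5-6|=1, |13-6|=7, |20-6|=14, |3-6|=3, |2-6|=4, |11-6|=5, |15-6|=9, |16-6|=10, |5-6|=1, |8-6|=2, |5-6|=1. 7 nearest: (5,A), (5,B), (5,B), (8,A), (3,B), (2,A), (2,B). Counts: {'A': 3, 'B': 4}. Majority class: B.

B


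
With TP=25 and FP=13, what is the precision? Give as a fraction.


Precision = TP / (TP + FP) = 25 / 38 = 25/38.

25/38


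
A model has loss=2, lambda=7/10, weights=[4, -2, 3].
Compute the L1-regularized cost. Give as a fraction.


L1 norm = sum(|w|) = 9. J = 2 + 7/10 * 9 = 83/10.

83/10


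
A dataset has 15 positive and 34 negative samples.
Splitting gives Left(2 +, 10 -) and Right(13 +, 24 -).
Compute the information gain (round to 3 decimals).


H(parent) = 0.8886. H(left) = 0.6500, H(right) = 0.9353. Weighted = (12/49)*0.6500 + (37/49)*0.9353 = 0.8654. IG = 0.8886 - 0.8654 = 0.0232, which rounds to 0.023.

0.023


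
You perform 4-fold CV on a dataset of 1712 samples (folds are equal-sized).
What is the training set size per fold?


Each validation fold has 1712/4 = 428 samples. Training set = 1712 - 428 = 1284.

1284


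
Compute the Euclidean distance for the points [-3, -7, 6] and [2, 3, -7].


d = sqrt(sum of squared differences). (-3-2)^2=25, (-7-3)^2=100, (6--7)^2=169. Sum = 294.

sqrt(294)


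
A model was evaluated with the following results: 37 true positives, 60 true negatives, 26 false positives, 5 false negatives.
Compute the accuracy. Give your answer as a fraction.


Accuracy = (TP + TN) / (TP + TN + FP + FN) = (37 + 60) / 128 = 97/128.

97/128


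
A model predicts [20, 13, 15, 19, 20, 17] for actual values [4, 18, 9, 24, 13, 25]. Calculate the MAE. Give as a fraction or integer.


MAE = (1/6) * (|4-20|=16 + |18-13|=5 + |9-15|=6 + |24-19|=5 + |13-20|=7 + |25-17|=8). Sum = 47. MAE = 47/6.

47/6


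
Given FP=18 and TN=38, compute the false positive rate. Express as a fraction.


FPR = FP / (FP + TN) = 18 / 56 = 9/28.

9/28


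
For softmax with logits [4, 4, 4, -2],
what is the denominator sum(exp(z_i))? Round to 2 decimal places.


Denom = e^4=54.5982 + e^4=54.5982 + e^4=54.5982 + e^-2=0.1353. Sum = 163.9299, which rounds to 163.93.

163.93


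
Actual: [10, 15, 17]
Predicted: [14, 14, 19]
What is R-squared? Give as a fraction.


Mean(y) = 14. SS_res = 21. SS_tot = 26. R^2 = 1 - 21/(26) = 5/26.

5/26


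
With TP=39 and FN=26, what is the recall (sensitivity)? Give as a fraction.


Recall = TP / (TP + FN) = 39 / 65 = 3/5.

3/5


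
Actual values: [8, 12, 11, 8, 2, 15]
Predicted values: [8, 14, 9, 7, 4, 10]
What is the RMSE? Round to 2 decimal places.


MSE = 6.3333. RMSE = sqrt(6.3333) = 2.52.

2.52


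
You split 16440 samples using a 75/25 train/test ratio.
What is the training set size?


Test set = 16440 * 25% = 4110. Training set = 16440 - 4110 = 12330.

12330


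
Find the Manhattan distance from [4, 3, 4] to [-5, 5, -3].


d = sum of absolute differences: |4--5|=9 + |3-5|=2 + |4--3|=7 = 18.

18


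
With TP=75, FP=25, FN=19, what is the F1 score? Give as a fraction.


Precision = 75/100 = 3/4. Recall = 75/94 = 75/94. F1 = 2*P*R/(P+R) = 75/97.

75/97


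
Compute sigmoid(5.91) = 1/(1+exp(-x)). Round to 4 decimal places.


sigma(5.91) = 1/(1+e^(-5.91)) = 1/(1+0.002712) = 1/1.002712 = 0.9973.

0.9973


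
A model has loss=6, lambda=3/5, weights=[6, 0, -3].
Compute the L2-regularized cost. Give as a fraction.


L2 sq norm = sum(w^2) = 45. J = 6 + 3/5 * 45 = 33.

33


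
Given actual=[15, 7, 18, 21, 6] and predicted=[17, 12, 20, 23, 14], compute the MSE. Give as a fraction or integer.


MSE = (1/5) * ((15-17)^2=4 + (7-12)^2=25 + (18-20)^2=4 + (21-23)^2=4 + (6-14)^2=64). Sum = 101. MSE = 101/5.

101/5


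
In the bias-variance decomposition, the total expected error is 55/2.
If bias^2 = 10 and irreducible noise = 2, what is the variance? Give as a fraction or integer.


Total error = bias^2 + variance + irreducible noise. So variance = 55/2 - 10 - 2 = 31/2.

31/2


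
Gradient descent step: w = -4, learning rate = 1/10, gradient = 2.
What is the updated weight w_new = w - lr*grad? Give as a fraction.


w_new = -4 - 1/10 * 2 = -4 - 1/5 = -21/5.

-21/5


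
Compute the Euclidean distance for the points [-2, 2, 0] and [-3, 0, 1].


d = sqrt(sum of squared differences). (-2--3)^2=1, (2-0)^2=4, (0-1)^2=1. Sum = 6.

sqrt(6)


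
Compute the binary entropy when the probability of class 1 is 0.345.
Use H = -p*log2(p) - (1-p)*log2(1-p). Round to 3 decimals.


H = -0.345*log2(0.345) - 0.655*log2(0.655) = 0.930.

0.930


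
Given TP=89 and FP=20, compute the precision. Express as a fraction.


Precision = TP / (TP + FP) = 89 / 109 = 89/109.

89/109


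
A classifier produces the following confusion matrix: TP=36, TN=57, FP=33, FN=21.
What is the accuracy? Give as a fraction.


Accuracy = (TP + TN) / (TP + TN + FP + FN) = (36 + 57) / 147 = 31/49.

31/49


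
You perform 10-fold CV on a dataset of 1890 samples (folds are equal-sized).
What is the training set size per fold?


Each validation fold has 1890/10 = 189 samples. Training set = 1890 - 189 = 1701.

1701


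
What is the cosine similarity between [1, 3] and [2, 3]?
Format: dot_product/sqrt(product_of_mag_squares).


dot = 11. |a|^2 = 10, |b|^2 = 13. cos = 11/sqrt(130).

11/sqrt(130)


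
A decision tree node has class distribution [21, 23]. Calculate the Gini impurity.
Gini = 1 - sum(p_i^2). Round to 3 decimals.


Total = 44. Proportions: 21/44, 23/44. sum(p_i^2) = 0.5010. Gini = 1 - 0.5010 = 0.4990, which rounds to 0.499.

0.499


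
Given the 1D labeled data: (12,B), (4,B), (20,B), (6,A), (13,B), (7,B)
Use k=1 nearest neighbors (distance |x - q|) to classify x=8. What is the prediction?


Distances: |12-8|=4, |4-8|=4, |20-8|=12, |6-8|=2, |13-8|=5, |7-8|=1. 1 nearest: (7,B). Counts: {'B': 1}. Majority class: B.

B


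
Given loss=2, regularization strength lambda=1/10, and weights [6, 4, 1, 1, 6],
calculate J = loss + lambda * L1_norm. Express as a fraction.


L1 norm = sum(|w|) = 18. J = 2 + 1/10 * 18 = 19/5.

19/5


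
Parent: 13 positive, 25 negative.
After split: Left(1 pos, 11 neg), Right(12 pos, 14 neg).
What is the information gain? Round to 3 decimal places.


H(parent) = 0.9268. H(left) = 0.4138, H(right) = 0.9957. Weighted = (12/38)*0.4138 + (26/38)*0.9957 = 0.8119. IG = 0.9268 - 0.8119 = 0.1149, which rounds to 0.115.

0.115


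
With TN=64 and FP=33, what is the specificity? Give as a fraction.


Specificity = TN / (TN + FP) = 64 / 97 = 64/97.

64/97


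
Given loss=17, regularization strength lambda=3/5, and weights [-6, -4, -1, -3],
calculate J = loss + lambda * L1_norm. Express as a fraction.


L1 norm = sum(|w|) = 14. J = 17 + 3/5 * 14 = 127/5.

127/5


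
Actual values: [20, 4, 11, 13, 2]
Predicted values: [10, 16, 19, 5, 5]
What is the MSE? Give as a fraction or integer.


MSE = (1/5) * ((20-10)^2=100 + (4-16)^2=144 + (11-19)^2=64 + (13-5)^2=64 + (2-5)^2=9). Sum = 381. MSE = 381/5.

381/5


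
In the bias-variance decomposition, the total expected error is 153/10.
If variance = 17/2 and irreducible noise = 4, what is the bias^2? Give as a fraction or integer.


Total error = bias^2 + variance + irreducible noise. So bias^2 = 153/10 - 17/2 - 4 = 14/5.

14/5


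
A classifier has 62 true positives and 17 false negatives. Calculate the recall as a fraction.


Recall = TP / (TP + FN) = 62 / 79 = 62/79.

62/79


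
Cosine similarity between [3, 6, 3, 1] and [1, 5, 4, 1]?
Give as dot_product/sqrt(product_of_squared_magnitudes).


dot = 46. |a|^2 = 55, |b|^2 = 43. cos = 46/sqrt(2365).

46/sqrt(2365)


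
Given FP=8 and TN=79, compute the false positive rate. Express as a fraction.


FPR = FP / (FP + TN) = 8 / 87 = 8/87.

8/87


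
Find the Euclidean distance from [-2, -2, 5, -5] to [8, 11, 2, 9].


d = sqrt(sum of squared differences). (-2-8)^2=100, (-2-11)^2=169, (5-2)^2=9, (-5-9)^2=196. Sum = 474.

sqrt(474)


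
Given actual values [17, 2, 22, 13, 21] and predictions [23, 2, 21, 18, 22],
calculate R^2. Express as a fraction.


Mean(y) = 15. SS_res = 63. SS_tot = 262. R^2 = 1 - 63/(262) = 199/262.

199/262


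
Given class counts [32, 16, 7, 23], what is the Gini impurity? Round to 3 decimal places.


Total = 78. Proportions: 32/78, 16/78, 7/78, 23/78. sum(p_i^2) = 0.3054. Gini = 1 - 0.3054 = 0.6946, which rounds to 0.695.

0.695


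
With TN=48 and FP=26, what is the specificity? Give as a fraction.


Specificity = TN / (TN + FP) = 48 / 74 = 24/37.

24/37


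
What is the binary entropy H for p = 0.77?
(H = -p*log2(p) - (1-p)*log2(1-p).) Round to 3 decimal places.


H = -0.77*log2(0.77) - 0.23*log2(0.23) = 0.778.

0.778


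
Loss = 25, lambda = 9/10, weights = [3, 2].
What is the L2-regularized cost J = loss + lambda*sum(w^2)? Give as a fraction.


L2 sq norm = sum(w^2) = 13. J = 25 + 9/10 * 13 = 367/10.

367/10


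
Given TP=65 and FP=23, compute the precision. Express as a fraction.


Precision = TP / (TP + FP) = 65 / 88 = 65/88.

65/88


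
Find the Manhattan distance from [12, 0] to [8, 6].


d = sum of absolute differences: |12-8|=4 + |0-6|=6 = 10.

10


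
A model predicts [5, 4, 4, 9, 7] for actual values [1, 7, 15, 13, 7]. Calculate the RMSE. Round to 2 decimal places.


MSE = 32.4000. RMSE = sqrt(32.4000) = 5.69.

5.69


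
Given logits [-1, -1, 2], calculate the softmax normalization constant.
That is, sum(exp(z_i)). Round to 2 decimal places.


Denom = e^-1=0.3679 + e^-1=0.3679 + e^2=7.3891. Sum = 8.1249, which rounds to 8.12.

8.12


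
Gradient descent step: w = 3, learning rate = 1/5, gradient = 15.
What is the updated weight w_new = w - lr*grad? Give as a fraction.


w_new = 3 - 1/5 * 15 = 3 - 3 = 0.

0


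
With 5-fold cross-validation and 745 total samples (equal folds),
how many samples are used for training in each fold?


Each validation fold has 745/5 = 149 samples. Training set = 745 - 149 = 596.

596


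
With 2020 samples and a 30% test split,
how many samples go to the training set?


Test set = 2020 * 30% = 606. Training set = 2020 - 606 = 1414.

1414


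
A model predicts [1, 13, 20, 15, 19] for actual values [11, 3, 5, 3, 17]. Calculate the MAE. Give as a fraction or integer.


MAE = (1/5) * (|11-1|=10 + |3-13|=10 + |5-20|=15 + |3-15|=12 + |17-19|=2). Sum = 49. MAE = 49/5.

49/5


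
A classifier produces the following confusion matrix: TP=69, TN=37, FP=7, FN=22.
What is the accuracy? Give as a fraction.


Accuracy = (TP + TN) / (TP + TN + FP + FN) = (69 + 37) / 135 = 106/135.

106/135


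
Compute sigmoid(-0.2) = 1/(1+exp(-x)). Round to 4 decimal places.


sigma(-0.2) = 1/(1+e^(0.2)) = 1/(1+1.221403) = 1/2.221403 = 0.4502.

0.4502


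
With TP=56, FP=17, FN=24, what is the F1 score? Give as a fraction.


Precision = 56/73 = 56/73. Recall = 56/80 = 7/10. F1 = 2*P*R/(P+R) = 112/153.

112/153


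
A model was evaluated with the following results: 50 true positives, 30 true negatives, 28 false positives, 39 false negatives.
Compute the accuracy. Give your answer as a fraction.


Accuracy = (TP + TN) / (TP + TN + FP + FN) = (50 + 30) / 147 = 80/147.

80/147


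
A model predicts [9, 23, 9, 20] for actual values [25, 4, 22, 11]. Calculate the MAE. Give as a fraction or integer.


MAE = (1/4) * (|25-9|=16 + |4-23|=19 + |22-9|=13 + |11-20|=9). Sum = 57. MAE = 57/4.

57/4


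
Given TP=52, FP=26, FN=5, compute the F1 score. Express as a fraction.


Precision = 52/78 = 2/3. Recall = 52/57 = 52/57. F1 = 2*P*R/(P+R) = 104/135.

104/135


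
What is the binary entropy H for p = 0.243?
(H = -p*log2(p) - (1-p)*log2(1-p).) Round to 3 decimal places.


H = -0.243*log2(0.243) - 0.757*log2(0.757) = 0.800.

0.800


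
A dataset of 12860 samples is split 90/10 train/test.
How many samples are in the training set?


Test set = 12860 * 10% = 1286. Training set = 12860 - 1286 = 11574.

11574


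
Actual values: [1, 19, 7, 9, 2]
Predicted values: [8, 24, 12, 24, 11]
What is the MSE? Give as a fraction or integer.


MSE = (1/5) * ((1-8)^2=49 + (19-24)^2=25 + (7-12)^2=25 + (9-24)^2=225 + (2-11)^2=81). Sum = 405. MSE = 81.

81


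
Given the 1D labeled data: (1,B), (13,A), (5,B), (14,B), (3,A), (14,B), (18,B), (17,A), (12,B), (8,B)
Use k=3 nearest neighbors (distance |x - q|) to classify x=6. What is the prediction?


Distances: |1-6|=5, |13-6|=7, |5-6|=1, |14-6|=8, |3-6|=3, |14-6|=8, |18-6|=12, |17-6|=11, |12-6|=6, |8-6|=2. 3 nearest: (5,B), (8,B), (3,A). Counts: {'B': 2, 'A': 1}. Majority class: B.

B


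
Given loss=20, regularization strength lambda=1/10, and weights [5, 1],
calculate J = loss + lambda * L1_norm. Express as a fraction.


L1 norm = sum(|w|) = 6. J = 20 + 1/10 * 6 = 103/5.

103/5


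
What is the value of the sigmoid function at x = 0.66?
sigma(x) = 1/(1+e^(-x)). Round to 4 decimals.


sigma(0.66) = 1/(1+e^(-0.66)) = 1/(1+0.516851) = 1/1.516851 = 0.6593.

0.6593


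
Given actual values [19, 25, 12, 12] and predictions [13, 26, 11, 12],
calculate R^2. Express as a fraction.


Mean(y) = 17. SS_res = 38. SS_tot = 118. R^2 = 1 - 38/(118) = 40/59.

40/59


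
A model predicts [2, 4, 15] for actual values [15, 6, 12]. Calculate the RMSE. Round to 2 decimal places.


MSE = 60.6667. RMSE = sqrt(60.6667) = 7.79.

7.79


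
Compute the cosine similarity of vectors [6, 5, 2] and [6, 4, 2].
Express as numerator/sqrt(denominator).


dot = 60. |a|^2 = 65, |b|^2 = 56. cos = 60/sqrt(3640).

60/sqrt(3640)


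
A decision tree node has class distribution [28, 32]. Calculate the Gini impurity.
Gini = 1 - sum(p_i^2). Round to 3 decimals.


Total = 60. Proportions: 28/60, 32/60. sum(p_i^2) = 0.5022. Gini = 1 - 0.5022 = 0.4978, which rounds to 0.498.

0.498


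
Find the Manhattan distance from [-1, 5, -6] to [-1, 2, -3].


d = sum of absolute differences: |-1--1|=0 + |5-2|=3 + |-6--3|=3 = 6.

6


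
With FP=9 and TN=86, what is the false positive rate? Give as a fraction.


FPR = FP / (FP + TN) = 9 / 95 = 9/95.

9/95


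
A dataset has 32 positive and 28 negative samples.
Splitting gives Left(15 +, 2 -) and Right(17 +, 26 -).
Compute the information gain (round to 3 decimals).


H(parent) = 0.9968. H(left) = 0.5226, H(right) = 0.9682. Weighted = (17/60)*0.5226 + (43/60)*0.9682 = 0.8419. IG = 0.9968 - 0.8419 = 0.1549, which rounds to 0.155.

0.155


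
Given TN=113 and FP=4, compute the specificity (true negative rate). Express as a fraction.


Specificity = TN / (TN + FP) = 113 / 117 = 113/117.

113/117


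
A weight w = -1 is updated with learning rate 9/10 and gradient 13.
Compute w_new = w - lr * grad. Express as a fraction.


w_new = -1 - 9/10 * 13 = -1 - 117/10 = -127/10.

-127/10


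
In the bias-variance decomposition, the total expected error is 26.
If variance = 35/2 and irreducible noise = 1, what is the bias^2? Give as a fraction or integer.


Total error = bias^2 + variance + irreducible noise. So bias^2 = 26 - 35/2 - 1 = 15/2.

15/2


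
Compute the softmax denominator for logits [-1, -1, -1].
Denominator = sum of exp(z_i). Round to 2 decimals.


Denom = e^-1=0.3679 + e^-1=0.3679 + e^-1=0.3679. Sum = 1.1037, which rounds to 1.10.

1.10


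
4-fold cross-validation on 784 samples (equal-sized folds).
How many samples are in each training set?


Each validation fold has 784/4 = 196 samples. Training set = 784 - 196 = 588.

588


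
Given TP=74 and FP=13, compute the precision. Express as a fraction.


Precision = TP / (TP + FP) = 74 / 87 = 74/87.

74/87


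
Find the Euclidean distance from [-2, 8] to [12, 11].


d = sqrt(sum of squared differences). (-2-12)^2=196, (8-11)^2=9. Sum = 205.

sqrt(205)


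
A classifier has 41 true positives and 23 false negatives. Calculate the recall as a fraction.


Recall = TP / (TP + FN) = 41 / 64 = 41/64.

41/64


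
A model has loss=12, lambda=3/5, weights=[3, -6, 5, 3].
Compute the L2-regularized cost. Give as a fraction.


L2 sq norm = sum(w^2) = 79. J = 12 + 3/5 * 79 = 297/5.

297/5


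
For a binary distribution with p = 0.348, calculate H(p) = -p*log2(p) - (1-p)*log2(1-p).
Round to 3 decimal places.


H = -0.348*log2(0.348) - 0.652*log2(0.652) = 0.932.

0.932


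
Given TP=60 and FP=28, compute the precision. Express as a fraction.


Precision = TP / (TP + FP) = 60 / 88 = 15/22.

15/22


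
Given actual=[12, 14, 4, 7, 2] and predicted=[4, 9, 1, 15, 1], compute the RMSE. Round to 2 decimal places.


MSE = 32.6000. RMSE = sqrt(32.6000) = 5.71.

5.71


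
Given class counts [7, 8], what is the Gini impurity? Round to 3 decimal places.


Total = 15. Proportions: 7/15, 8/15. sum(p_i^2) = 0.5022. Gini = 1 - 0.5022 = 0.4978, which rounds to 0.498.

0.498


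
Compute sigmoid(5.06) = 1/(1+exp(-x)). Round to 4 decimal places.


sigma(5.06) = 1/(1+e^(-5.06)) = 1/(1+0.006346) = 1/1.006346 = 0.9937.

0.9937


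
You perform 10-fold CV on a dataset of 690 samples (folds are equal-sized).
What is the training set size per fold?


Each validation fold has 690/10 = 69 samples. Training set = 690 - 69 = 621.

621


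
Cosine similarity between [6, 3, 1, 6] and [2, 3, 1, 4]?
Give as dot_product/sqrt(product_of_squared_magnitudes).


dot = 46. |a|^2 = 82, |b|^2 = 30. cos = 46/sqrt(2460).

46/sqrt(2460)


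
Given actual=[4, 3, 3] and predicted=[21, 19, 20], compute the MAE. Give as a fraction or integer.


MAE = (1/3) * (|4-21|=17 + |3-19|=16 + |3-20|=17). Sum = 50. MAE = 50/3.

50/3


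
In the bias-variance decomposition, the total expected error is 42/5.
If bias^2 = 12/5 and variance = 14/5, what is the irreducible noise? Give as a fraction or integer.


Total error = bias^2 + variance + irreducible noise. So irreducible noise = 42/5 - 12/5 - 14/5 = 16/5.

16/5


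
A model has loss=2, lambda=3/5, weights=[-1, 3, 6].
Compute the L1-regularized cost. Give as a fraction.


L1 norm = sum(|w|) = 10. J = 2 + 3/5 * 10 = 8.

8


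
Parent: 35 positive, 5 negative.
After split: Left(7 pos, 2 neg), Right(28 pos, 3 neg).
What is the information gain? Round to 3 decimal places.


H(parent) = 0.5436. H(left) = 0.7642, H(right) = 0.4587. Weighted = (9/40)*0.7642 + (31/40)*0.4587 = 0.5274. IG = 0.5436 - 0.5274 = 0.0162, which rounds to 0.016.

0.016


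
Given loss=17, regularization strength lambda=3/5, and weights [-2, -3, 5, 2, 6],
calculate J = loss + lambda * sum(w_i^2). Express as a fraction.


L2 sq norm = sum(w^2) = 78. J = 17 + 3/5 * 78 = 319/5.

319/5


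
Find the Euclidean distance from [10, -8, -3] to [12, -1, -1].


d = sqrt(sum of squared differences). (10-12)^2=4, (-8--1)^2=49, (-3--1)^2=4. Sum = 57.

sqrt(57)


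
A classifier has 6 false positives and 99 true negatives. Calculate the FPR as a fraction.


FPR = FP / (FP + TN) = 6 / 105 = 2/35.

2/35


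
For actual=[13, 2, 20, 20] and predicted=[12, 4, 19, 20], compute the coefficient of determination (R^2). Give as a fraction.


Mean(y) = 55/4. SS_res = 6. SS_tot = 867/4. R^2 = 1 - 6/(867/4) = 281/289.

281/289


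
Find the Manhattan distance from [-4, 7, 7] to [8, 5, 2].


d = sum of absolute differences: |-4-8|=12 + |7-5|=2 + |7-2|=5 = 19.

19


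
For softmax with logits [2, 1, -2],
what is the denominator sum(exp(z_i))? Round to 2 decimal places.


Denom = e^2=7.3891 + e^1=2.7183 + e^-2=0.1353. Sum = 10.2427, which rounds to 10.24.

10.24


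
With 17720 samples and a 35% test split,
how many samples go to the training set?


Test set = 17720 * 35% = 6202. Training set = 17720 - 6202 = 11518.

11518


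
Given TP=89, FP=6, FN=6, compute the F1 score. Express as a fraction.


Precision = 89/95 = 89/95. Recall = 89/95 = 89/95. F1 = 2*P*R/(P+R) = 89/95.

89/95


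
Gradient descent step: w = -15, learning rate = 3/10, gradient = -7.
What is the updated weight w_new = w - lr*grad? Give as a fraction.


w_new = -15 - 3/10 * -7 = -15 - -21/10 = -129/10.

-129/10


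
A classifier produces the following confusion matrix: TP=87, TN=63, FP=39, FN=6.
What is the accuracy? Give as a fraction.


Accuracy = (TP + TN) / (TP + TN + FP + FN) = (87 + 63) / 195 = 10/13.

10/13


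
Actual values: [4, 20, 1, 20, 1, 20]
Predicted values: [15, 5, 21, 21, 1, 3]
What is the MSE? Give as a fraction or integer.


MSE = (1/6) * ((4-15)^2=121 + (20-5)^2=225 + (1-21)^2=400 + (20-21)^2=1 + (1-1)^2=0 + (20-3)^2=289). Sum = 1036. MSE = 518/3.

518/3


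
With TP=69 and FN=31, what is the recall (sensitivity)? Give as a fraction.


Recall = TP / (TP + FN) = 69 / 100 = 69/100.

69/100


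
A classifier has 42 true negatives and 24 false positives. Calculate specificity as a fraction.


Specificity = TN / (TN + FP) = 42 / 66 = 7/11.

7/11


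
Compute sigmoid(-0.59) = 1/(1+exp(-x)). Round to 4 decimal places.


sigma(-0.59) = 1/(1+e^(0.59)) = 1/(1+1.803988) = 1/2.803988 = 0.3566.

0.3566


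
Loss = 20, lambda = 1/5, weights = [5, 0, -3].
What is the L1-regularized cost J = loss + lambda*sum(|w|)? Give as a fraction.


L1 norm = sum(|w|) = 8. J = 20 + 1/5 * 8 = 108/5.

108/5


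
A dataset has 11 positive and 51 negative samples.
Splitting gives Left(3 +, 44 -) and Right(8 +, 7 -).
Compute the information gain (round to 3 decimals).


H(parent) = 0.6744. H(left) = 0.3425, H(right) = 0.9968. Weighted = (47/62)*0.3425 + (15/62)*0.9968 = 0.5008. IG = 0.6744 - 0.5008 = 0.1736, which rounds to 0.174.

0.174


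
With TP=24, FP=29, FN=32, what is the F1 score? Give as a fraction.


Precision = 24/53 = 24/53. Recall = 24/56 = 3/7. F1 = 2*P*R/(P+R) = 48/109.

48/109


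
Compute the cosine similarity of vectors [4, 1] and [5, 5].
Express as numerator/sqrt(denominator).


dot = 25. |a|^2 = 17, |b|^2 = 50. cos = 25/sqrt(850).

25/sqrt(850)


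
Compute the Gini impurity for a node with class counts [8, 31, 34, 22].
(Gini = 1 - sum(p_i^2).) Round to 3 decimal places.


Total = 95. Proportions: 8/95, 31/95, 34/95, 22/95. sum(p_i^2) = 0.2953. Gini = 1 - 0.2953 = 0.7047, which rounds to 0.705.

0.705


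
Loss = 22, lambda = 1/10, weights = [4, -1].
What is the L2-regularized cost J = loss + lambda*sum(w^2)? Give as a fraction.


L2 sq norm = sum(w^2) = 17. J = 22 + 1/10 * 17 = 237/10.

237/10


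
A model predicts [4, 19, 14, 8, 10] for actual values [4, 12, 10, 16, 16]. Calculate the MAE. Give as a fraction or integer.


MAE = (1/5) * (|4-4|=0 + |12-19|=7 + |10-14|=4 + |16-8|=8 + |16-10|=6). Sum = 25. MAE = 5.

5


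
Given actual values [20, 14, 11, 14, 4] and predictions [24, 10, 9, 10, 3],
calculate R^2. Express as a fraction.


Mean(y) = 63/5. SS_res = 53. SS_tot = 676/5. R^2 = 1 - 53/(676/5) = 411/676.

411/676


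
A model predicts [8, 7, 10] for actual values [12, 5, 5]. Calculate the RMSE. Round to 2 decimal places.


MSE = 15.0000. RMSE = sqrt(15.0000) = 3.87.

3.87


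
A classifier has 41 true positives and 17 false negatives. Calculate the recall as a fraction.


Recall = TP / (TP + FN) = 41 / 58 = 41/58.

41/58


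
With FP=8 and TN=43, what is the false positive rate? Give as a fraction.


FPR = FP / (FP + TN) = 8 / 51 = 8/51.

8/51


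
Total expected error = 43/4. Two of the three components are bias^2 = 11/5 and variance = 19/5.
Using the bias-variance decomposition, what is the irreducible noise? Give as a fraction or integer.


Total error = bias^2 + variance + irreducible noise. So irreducible noise = 43/4 - 11/5 - 19/5 = 19/4.

19/4


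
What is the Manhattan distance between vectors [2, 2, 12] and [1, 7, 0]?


d = sum of absolute differences: |2-1|=1 + |2-7|=5 + |12-0|=12 = 18.

18


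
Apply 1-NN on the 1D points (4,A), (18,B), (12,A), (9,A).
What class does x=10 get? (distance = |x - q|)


Distances: |4-10|=6, |18-10|=8, |12-10|=2, |9-10|=1. 1 nearest: (9,A). Counts: {'A': 1}. Majority class: A.

A


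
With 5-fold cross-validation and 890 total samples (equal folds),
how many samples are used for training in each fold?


Each validation fold has 890/5 = 178 samples. Training set = 890 - 178 = 712.

712


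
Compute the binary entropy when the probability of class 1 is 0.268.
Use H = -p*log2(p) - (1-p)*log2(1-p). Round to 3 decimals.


H = -0.268*log2(0.268) - 0.732*log2(0.732) = 0.839.

0.839


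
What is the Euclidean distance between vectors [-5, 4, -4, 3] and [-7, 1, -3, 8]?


d = sqrt(sum of squared differences). (-5--7)^2=4, (4-1)^2=9, (-4--3)^2=1, (3-8)^2=25. Sum = 39.

sqrt(39)


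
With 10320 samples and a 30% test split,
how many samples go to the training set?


Test set = 10320 * 30% = 3096. Training set = 10320 - 3096 = 7224.

7224
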